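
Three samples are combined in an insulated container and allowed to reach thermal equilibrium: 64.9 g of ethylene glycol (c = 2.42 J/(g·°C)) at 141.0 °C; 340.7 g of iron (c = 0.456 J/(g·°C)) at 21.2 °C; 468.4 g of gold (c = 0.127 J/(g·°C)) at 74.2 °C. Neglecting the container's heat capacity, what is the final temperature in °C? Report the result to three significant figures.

T_f = 80.3 °C

Σ mᵢcᵢ(T − Tᵢ) = 0  ⇒  T = Σ mᵢcᵢTᵢ / Σ mᵢcᵢ
Σ mᵢcᵢ = 64.9×2.42 + 340.7×0.456 + 468.4×0.127 = 371.9040
Σ mᵢcᵢTᵢ = 157.058×141.0 + 155.3592×21.2 + 59.4868×74.2 = 29853
T = 29853 / 371.9040 = 80.27 °C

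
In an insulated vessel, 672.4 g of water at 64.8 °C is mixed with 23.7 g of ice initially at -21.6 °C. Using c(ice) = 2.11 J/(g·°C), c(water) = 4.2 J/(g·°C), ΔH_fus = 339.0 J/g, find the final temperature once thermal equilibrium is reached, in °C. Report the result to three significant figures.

Heat to bring ice to 0 °C and melt it: q₁ = 23.7×2.11×21.6 + 23.7×339.0 = 9114.5 J
Heat the water can supply cooling to 0 °C: 672.4×4.2×64.8 = 183000 J > q₁, so all ice melts.
Energy balance: 672.4×4.2×(64.8 − T) = 9114.5 + 23.7×4.2×(T − 0)
2824.08(64.8 − T) = 9114.5 + 99.54 T
183000 − 9114.5 = 2923.62 T
T = 173885.5 / 2923.62 = 59.48 °C

T_f = 59.5 °C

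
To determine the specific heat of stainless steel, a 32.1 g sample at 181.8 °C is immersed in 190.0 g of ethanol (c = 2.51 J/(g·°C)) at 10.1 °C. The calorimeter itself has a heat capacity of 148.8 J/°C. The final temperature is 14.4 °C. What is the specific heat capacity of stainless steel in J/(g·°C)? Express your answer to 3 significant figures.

q_gained = (190.0 × 2.51 + 148.8) × (14.4 − 10.1) = 2691 J
q_lost = 32.1 × c × (181.8 − 14.4) = 5373.54 c
Set equal: c = 2691 / 5373.54 = 0.501 J/(g·°C)

c = 0.501 J/(g·°C)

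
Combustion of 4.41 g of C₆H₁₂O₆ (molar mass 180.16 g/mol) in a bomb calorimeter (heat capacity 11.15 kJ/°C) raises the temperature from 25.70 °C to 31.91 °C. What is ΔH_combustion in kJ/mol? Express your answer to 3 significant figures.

ΔH = -2830 kJ/mol

ΔT = 31.91 − 25.70 = 6.21 °C
q_cal = C_cal × ΔT = 11.15 × 6.21 = 69.2415 kJ
n = 4.41 / 180.16 = 0.02448 mol
q_rxn = −q_cal = -69.2415 kJ
ΔH = -69.2415 / 0.02448 = -2828 kJ/mol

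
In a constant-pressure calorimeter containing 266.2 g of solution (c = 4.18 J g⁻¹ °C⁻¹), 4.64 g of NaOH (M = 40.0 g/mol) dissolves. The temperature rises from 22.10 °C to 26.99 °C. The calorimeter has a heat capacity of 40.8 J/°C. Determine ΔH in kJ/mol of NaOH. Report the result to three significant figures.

ΔH = -48.6 kJ/mol

|ΔT| = |26.99 − 22.10| = 4.89 °C
|q_surr| = (266.2 × 4.18 + 40.8) × 4.89 = 1153.516 × 4.89 = 5641 J
n(NaOH) = 4.64 / 40.0 = 0.1160 mol
Temperature rose, so q_rxn = −|q_surr| = -5.641 kJ
ΔH = q_rxn / n = -48.63 kJ/mol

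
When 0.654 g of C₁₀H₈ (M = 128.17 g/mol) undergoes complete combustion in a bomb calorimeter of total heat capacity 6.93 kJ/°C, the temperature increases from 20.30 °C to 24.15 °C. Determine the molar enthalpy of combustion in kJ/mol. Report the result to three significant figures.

ΔH = -5230 kJ/mol

ΔT = 24.15 − 20.30 = 3.85 °C
q_cal = C_cal × ΔT = 6.93 × 3.85 = 26.6805 kJ
n = 0.654 / 128.17 = 0.005103 mol
q_rxn = −q_cal = -26.6805 kJ
ΔH = -26.6805 / 0.005103 = -5228 kJ/mol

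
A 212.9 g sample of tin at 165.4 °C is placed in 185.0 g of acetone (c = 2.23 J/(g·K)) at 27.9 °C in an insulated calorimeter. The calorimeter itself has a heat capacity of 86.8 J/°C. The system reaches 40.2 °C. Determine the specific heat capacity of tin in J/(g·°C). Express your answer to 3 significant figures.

q_gained = (185.0 × 2.23 + 86.8) × (40.2 − 27.9) = 6142 J
q_lost = 212.9 × c × (165.4 − 40.2) = 26655.08 c
Set equal: c = 6142 / 26655.08 = 0.230 J/(g·°C)

c = 0.230 J/(g·°C)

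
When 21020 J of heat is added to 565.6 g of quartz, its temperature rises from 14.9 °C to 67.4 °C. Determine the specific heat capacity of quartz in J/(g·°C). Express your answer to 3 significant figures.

c = 0.708 J/(g·°C)

c = q / (m ΔT) = 21020 / (565.6 × 52.5)
c = 21020 / 29694 = 0.708 J/(g·°C)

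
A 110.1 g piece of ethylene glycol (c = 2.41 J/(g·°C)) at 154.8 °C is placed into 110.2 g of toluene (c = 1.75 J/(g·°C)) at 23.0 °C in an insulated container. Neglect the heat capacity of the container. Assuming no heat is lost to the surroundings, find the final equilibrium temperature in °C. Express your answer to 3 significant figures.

Heat lost by ethylene glycol = heat gained by toluene.
(110.1)(2.41)(154.8 − T) = (110.2)(1.75)(T − 23.0)
265.341 (154.8 − T) = 192.85 (T − 23.0)
41075 − 265.341 T = 192.85 T − 4435.6
45510.6 = 458.191 T
T = 99.33 °C

T_f = 99.3 °C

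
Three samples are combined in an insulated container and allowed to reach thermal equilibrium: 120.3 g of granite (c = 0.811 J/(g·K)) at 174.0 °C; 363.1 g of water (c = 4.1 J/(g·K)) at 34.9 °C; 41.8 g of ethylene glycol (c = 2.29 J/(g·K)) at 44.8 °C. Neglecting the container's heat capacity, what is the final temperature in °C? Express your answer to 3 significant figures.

Σ mᵢcᵢ(T − Tᵢ) = 0  ⇒  T = Σ mᵢcᵢTᵢ / Σ mᵢcᵢ
Σ mᵢcᵢ = 120.3×0.811 + 363.1×4.1 + 41.8×2.29 = 1681.9953
Σ mᵢcᵢTᵢ = 97.5633×174.0 + 1488.71×34.9 + 95.722×44.8 = 73220
T = 73220 / 1681.9953 = 43.53 °C

T_f = 43.5 °C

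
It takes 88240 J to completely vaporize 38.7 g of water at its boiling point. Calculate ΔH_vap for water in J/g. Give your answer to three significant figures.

ΔH_vap = q / m = 88240 / 38.7 = 2280 J/g

ΔH_vap = 2280 J/g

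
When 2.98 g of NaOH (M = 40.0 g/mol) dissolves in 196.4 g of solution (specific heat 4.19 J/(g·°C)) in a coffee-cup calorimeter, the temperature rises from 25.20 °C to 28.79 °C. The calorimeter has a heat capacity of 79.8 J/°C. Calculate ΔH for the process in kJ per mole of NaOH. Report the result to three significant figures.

ΔH = -43.5 kJ/mol

|ΔT| = |28.79 − 25.20| = 3.59 °C
|q_surr| = (196.4 × 4.19 + 79.8) × 3.59 = 902.716 × 3.59 = 3241 J
n(NaOH) = 2.98 / 40.0 = 0.07450 mol
Temperature rose, so q_rxn = −|q_surr| = -3.241 kJ
ΔH = q_rxn / n = -43.50 kJ/mol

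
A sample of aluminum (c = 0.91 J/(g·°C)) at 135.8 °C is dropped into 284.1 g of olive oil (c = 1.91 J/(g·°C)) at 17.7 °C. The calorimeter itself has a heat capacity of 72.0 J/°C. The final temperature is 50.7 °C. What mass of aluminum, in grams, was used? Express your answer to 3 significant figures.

m = 262 g

q_gained = (284.1 × 1.91 + 72.0) × (50.7 − 17.7) = 20280 J
q_lost = m × 0.91 × (135.8 − 50.7) = 77.441 m
m = 20280 / 77.441 = 262 g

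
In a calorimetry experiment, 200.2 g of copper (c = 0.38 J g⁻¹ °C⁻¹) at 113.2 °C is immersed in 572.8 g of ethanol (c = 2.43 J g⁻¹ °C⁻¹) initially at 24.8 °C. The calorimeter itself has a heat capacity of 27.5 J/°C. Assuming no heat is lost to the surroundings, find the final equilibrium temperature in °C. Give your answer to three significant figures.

Heat lost by copper = heat gained by ethanol + calorimeter.
(200.2)(0.38)(113.2 − T) = [(572.8)(2.43) + 27.5](T − 24.8)
76.076 (113.2 − T) = 1419.404 (T − 24.8)
8611.8 − 76.076 T = 1419.404 T − 35201
43812.8 = 1495.480 T
T = 29.30 °C

T_f = 29.3 °C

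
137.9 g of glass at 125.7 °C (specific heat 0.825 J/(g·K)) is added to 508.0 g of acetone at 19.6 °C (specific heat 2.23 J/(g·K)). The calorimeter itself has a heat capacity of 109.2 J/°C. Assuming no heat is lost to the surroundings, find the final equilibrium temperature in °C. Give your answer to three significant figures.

T_f = 28.5 °C

Heat lost by glass = heat gained by acetone + calorimeter.
(137.9)(0.825)(125.7 − T) = [(508.0)(2.23) + 109.2](T − 19.6)
113.7675 (125.7 − T) = 1242.04 (T − 19.6)
14301 − 113.7675 T = 1242.04 T − 24344
38645 = 1355.8075 T
T = 28.50 °C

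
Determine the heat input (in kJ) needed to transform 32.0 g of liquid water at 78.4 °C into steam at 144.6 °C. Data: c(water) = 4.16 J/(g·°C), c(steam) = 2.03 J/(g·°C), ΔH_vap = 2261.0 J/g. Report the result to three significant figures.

q1 (heat water 78.4→100.0 °C): 32.0 × 4.16 × 21.6 = 2875 J
q2 (vaporize at 100 °C): 32.0 × 2261.0 = 72352 J
q3 (heat steam 100.0→144.6 °C): 32.0 × 2.03 × 44.6 = 2897 J
Total: 2875 + 72352 + 2897 = 78124 J = 78.1 kJ

q = 78.1 kJ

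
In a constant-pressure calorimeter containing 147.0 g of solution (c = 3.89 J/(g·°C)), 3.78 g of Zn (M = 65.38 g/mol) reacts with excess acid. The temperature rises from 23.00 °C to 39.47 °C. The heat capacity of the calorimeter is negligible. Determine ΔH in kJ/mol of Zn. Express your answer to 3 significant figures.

ΔH = -163 kJ/mol

|ΔT| = |39.47 − 23.00| = 16.47 °C
|q_surr| = (147.0 × 3.89) × 16.47 = 571.83 × 16.47 = 9418 J
n(Zn) = 3.78 / 65.38 = 0.05782 mol
Temperature rose, so q_rxn = −|q_surr| = -9.418 kJ
ΔH = q_rxn / n = -162.9 kJ/mol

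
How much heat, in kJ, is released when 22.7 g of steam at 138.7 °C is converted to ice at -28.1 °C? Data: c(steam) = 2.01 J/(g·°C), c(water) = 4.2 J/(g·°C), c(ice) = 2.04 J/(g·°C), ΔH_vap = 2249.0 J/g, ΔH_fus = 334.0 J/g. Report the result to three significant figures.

q = 71.2 kJ

q1 (cool steam 138.7→100 °C): 22.7 × 2.01 × 38.7 = 1766 J
q2 (condense at 100 °C): 22.7 × 2249.0 = 51052 J
q3 (cool water 100→0 °C): 22.7 × 4.2 × 100.0 = 9534 J
q4 (freeze at 0 °C): 22.7 × 334.0 = 7582 J
q5 (cool ice 0→-28.1 °C): 22.7 × 2.04 × 28.1 = 1301 J
Total: 1766 + 51052 + 9534 + 7582 + 1301 = 71235 J = 71.2 kJ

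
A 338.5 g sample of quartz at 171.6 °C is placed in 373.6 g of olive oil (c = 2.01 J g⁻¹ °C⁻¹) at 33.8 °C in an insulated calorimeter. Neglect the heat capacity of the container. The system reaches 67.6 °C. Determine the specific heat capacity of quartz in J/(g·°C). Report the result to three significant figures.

q_gained = (373.6 × 2.01) × (67.6 − 33.8) = 25380 J
q_lost = 338.5 × c × (171.6 − 67.6) = 35204 c
Set equal: c = 25380 / 35204 = 0.721 J/(g·°C)

c = 0.721 J/(g·°C)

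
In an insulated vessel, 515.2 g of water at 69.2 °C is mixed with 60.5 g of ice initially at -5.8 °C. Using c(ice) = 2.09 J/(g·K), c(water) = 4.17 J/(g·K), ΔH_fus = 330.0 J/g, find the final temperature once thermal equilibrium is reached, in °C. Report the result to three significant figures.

T_f = 53.3 °C

Heat to bring ice to 0 °C and melt it: q₁ = 60.5×2.09×5.8 + 60.5×330.0 = 20698 J
Heat the water can supply cooling to 0 °C: 515.2×4.17×69.2 = 148668 J > q₁, so all ice melts.
Energy balance: 515.2×4.17×(69.2 − T) = 20698 + 60.5×4.17×(T − 0)
2148.384(69.2 − T) = 20698 + 252.285 T
148668 − 20698 = 2400.669 T
T = 127970 / 2400.669 = 53.31 °C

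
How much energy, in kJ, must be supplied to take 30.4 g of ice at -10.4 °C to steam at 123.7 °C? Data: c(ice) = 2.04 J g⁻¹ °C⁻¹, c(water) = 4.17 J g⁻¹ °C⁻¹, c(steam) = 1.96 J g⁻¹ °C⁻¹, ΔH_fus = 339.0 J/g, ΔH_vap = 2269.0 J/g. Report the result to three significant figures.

q1 (heat ice -10.4→0.0 °C): 30.4 × 2.04 × 10.4 = 645 J
q2 (melt at 0 °C): 30.4 × 339.0 = 10306 J
q3 (heat water 0.0→100.0 °C): 30.4 × 4.17 × 100.0 = 12677 J
q4 (vaporize at 100 °C): 30.4 × 2269.0 = 68978 J
q5 (heat steam 100.0→123.7 °C): 30.4 × 1.96 × 23.7 = 1412 J
Total: 645 + 10306 + 12677 + 68978 + 1412 = 94018 J = 94.0 kJ

q = 94.0 kJ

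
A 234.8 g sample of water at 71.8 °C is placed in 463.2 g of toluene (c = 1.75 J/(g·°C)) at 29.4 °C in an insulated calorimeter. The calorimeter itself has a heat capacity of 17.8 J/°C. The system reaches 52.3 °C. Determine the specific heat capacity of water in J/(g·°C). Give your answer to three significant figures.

c = 4.14 J/(g·°C)

q_gained = (463.2 × 1.75 + 17.8) × (52.3 − 29.4) = 18970 J
q_lost = 234.8 × c × (71.8 − 52.3) = 4578.6 c
Set equal: c = 18970 / 4578.6 = 4.14 J/(g·°C)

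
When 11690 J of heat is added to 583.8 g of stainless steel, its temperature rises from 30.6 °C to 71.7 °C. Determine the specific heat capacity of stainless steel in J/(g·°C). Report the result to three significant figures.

c = 0.487 J/(g·°C)

c = q / (m ΔT) = 11690 / (583.8 × 41.1)
c = 11690 / 23994.18 = 0.487 J/(g·°C)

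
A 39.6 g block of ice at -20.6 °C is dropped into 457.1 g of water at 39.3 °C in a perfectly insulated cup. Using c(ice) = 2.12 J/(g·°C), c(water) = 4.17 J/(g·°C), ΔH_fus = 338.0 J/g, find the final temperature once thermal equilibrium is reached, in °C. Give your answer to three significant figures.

Heat to bring ice to 0 °C and melt it: q₁ = 39.6×2.12×20.6 + 39.6×338.0 = 15114 J
Heat the water can supply cooling to 0 °C: 457.1×4.17×39.3 = 74910.0 J > q₁, so all ice melts.
Energy balance: 457.1×4.17×(39.3 − T) = 15114 + 39.6×4.17×(T − 0)
1906.107(39.3 − T) = 15114 + 165.132 T
74910.0 − 15114 = 2071.239 T
T = 59796.0 / 2071.239 = 28.87 °C

T_f = 28.9 °C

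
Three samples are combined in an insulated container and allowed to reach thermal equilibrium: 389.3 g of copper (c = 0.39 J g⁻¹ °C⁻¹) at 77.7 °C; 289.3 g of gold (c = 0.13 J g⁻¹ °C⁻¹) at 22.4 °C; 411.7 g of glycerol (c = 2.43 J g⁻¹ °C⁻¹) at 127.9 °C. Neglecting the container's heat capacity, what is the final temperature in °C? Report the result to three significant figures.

T_f = 118 °C

Σ mᵢcᵢ(T − Tᵢ) = 0  ⇒  T = Σ mᵢcᵢTᵢ / Σ mᵢcᵢ
Σ mᵢcᵢ = 389.3×0.39 + 289.3×0.13 + 411.7×2.43 = 1189.867
Σ mᵢcᵢTᵢ = 151.827×77.7 + 37.609×22.4 + 1000.431×127.9 = 140590
T = 140590 / 1189.867 = 118.2 °C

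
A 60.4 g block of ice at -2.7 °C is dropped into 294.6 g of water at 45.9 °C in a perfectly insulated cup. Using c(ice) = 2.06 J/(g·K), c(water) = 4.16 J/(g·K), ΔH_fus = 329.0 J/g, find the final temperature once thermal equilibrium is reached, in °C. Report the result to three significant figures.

Heat to bring ice to 0 °C and melt it: q₁ = 60.4×2.06×2.7 + 60.4×329.0 = 20208 J
Heat the water can supply cooling to 0 °C: 294.6×4.16×45.9 = 56252.1 J > q₁, so all ice melts.
Energy balance: 294.6×4.16×(45.9 − T) = 20208 + 60.4×4.16×(T − 0)
1225.536(45.9 − T) = 20208 + 251.264 T
56252.1 − 20208 = 1476.800 T
T = 36044.1 / 1476.800 = 24.41 °C

T_f = 24.4 °C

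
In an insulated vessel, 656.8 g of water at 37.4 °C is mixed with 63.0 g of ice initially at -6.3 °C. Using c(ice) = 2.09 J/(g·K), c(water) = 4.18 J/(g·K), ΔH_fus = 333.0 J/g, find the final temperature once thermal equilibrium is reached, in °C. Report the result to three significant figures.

T_f = 26.9 °C

Heat to bring ice to 0 °C and melt it: q₁ = 63.0×2.09×6.3 + 63.0×333.0 = 21809 J
Heat the water can supply cooling to 0 °C: 656.8×4.18×37.4 = 102679 J > q₁, so all ice melts.
Energy balance: 656.8×4.18×(37.4 − T) = 21809 + 63.0×4.18×(T − 0)
2745.424(37.4 − T) = 21809 + 263.34 T
102679 − 21809 = 3008.764 T
T = 80870 / 3008.764 = 26.88 °C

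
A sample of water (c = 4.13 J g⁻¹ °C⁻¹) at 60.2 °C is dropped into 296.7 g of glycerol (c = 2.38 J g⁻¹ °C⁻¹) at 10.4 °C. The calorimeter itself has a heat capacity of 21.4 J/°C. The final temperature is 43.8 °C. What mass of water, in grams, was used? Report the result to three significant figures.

m = 359 g

q_gained = (296.7 × 2.38 + 21.4) × (43.8 − 10.4) = 24300 J
q_lost = m × 4.13 × (60.2 − 43.8) = 67.732 m
m = 24300 / 67.732 = 359 g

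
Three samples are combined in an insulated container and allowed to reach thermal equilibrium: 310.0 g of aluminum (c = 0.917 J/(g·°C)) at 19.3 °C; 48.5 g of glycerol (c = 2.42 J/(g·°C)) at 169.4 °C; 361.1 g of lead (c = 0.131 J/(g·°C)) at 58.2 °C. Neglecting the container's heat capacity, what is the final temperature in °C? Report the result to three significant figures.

T_f = 62.6 °C

Σ mᵢcᵢ(T − Tᵢ) = 0  ⇒  T = Σ mᵢcᵢTᵢ / Σ mᵢcᵢ
Σ mᵢcᵢ = 310.0×0.917 + 48.5×2.42 + 361.1×0.131 = 448.9441
Σ mᵢcᵢTᵢ = 284.27×19.3 + 117.37×169.4 + 47.3041×58.2 = 28122
T = 28122 / 448.9441 = 62.64 °C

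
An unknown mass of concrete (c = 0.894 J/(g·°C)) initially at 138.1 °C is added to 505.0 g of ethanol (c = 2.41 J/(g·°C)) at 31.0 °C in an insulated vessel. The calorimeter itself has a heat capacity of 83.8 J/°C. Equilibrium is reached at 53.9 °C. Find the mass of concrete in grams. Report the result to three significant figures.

q_gained = (505.0 × 2.41 + 83.8) × (53.9 − 31.0) = 29790 J
q_lost = m × 0.894 × (138.1 − 53.9) = 75.2748 m
m = 29790 / 75.2748 = 396 g

m = 396 g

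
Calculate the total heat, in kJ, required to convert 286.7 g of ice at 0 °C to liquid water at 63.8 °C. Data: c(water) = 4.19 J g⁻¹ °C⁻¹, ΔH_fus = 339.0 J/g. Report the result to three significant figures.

q = 174 kJ

q1 (melt at 0 °C): 286.7 × 339.0 = 97191 J
q2 (heat water 0.0→63.8 °C): 286.7 × 4.19 × 63.8 = 76641 J
Total: 97191 + 76641 = 173832 J = 174 kJ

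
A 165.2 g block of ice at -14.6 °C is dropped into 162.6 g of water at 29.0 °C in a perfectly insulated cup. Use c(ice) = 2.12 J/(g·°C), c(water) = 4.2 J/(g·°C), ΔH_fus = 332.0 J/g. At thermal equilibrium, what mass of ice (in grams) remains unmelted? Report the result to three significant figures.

m_ice remaining = 121 g

Heat to warm all ice to 0 °C: 165.2×2.12×14.6 = 5113.3 J
Heat released by water cooling to 0 °C: 162.6×4.2×29.0 = 19805 J
19805 J < 5113.3 + 165.2×332.0 = 59959.7 J, so not all ice melts; final T = 0 °C.
Heat left for melting: 19805 − 5113.3 = 14691.7 J
Mass melted = 14691.7 / 332.0 = 44.25 g
Ice remaining = 165.2 − 44.25 = 120.95 g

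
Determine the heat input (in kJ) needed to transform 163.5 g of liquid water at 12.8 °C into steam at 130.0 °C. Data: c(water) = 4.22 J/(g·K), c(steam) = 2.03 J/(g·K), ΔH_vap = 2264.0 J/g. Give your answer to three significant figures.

q1 (heat water 12.8→100.0 °C): 163.5 × 4.22 × 87.2 = 60165 J
q2 (vaporize at 100 °C): 163.5 × 2264.0 = 370164 J
q3 (heat steam 100.0→130.0 °C): 163.5 × 2.03 × 30.0 = 9957 J
Total: 60165 + 370164 + 9957 = 440286 J = 440 kJ

q = 440 kJ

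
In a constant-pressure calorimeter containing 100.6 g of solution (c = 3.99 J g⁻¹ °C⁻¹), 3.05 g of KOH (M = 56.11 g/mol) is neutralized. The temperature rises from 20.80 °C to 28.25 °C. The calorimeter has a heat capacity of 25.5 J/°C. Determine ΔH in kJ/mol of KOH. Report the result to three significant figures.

ΔH = -58.5 kJ/mol

|ΔT| = |28.25 − 20.80| = 7.45 °C
|q_surr| = (100.6 × 3.99 + 25.5) × 7.45 = 426.894 × 7.45 = 3180 J
n(KOH) = 3.05 / 56.11 = 0.05436 mol
Temperature rose, so q_rxn = −|q_surr| = -3.180 kJ
ΔH = q_rxn / n = -58.50 kJ/mol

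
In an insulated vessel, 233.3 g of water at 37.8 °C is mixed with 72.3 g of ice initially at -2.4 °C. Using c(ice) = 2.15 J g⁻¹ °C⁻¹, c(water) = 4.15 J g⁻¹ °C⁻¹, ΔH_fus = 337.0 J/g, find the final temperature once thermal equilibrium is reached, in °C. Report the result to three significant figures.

T_f = 9.35 °C

Heat to bring ice to 0 °C and melt it: q₁ = 72.3×2.15×2.4 + 72.3×337.0 = 24738 J
Heat the water can supply cooling to 0 °C: 233.3×4.15×37.8 = 36597.8 J > q₁, so all ice melts.
Energy balance: 233.3×4.15×(37.8 − T) = 24738 + 72.3×4.15×(T − 0)
968.195(37.8 − T) = 24738 + 300.045 T
36597.8 − 24738 = 1268.240 T
T = 11859.8 / 1268.240 = 9.351 °C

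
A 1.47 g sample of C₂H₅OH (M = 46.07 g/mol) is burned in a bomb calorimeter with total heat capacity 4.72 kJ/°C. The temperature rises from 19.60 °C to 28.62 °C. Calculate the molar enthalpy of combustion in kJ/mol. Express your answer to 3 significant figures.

ΔT = 28.62 − 19.60 = 9.02 °C
q_cal = C_cal × ΔT = 4.72 × 9.02 = 42.5744 kJ
n = 1.47 / 46.07 = 0.03191 mol
q_rxn = −q_cal = -42.5744 kJ
ΔH = -42.5744 / 0.03191 = -1334 kJ/mol

ΔH = -1330 kJ/mol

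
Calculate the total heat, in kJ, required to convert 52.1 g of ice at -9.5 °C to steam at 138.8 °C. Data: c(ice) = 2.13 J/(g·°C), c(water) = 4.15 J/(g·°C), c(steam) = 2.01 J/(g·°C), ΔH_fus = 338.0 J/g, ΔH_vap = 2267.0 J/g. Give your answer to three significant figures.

q1 (heat ice -9.5→0.0 °C): 52.1 × 2.13 × 9.5 = 1054 J
q2 (melt at 0 °C): 52.1 × 338.0 = 17610 J
q3 (heat water 0.0→100.0 °C): 52.1 × 4.15 × 100.0 = 21622 J
q4 (vaporize at 100 °C): 52.1 × 2267.0 = 118111 J
q5 (heat steam 100.0→138.8 °C): 52.1 × 2.01 × 38.8 = 4063 J
Total: 1054 + 17610 + 21622 + 118111 + 4063 = 162460 J = 162 kJ

q = 162 kJ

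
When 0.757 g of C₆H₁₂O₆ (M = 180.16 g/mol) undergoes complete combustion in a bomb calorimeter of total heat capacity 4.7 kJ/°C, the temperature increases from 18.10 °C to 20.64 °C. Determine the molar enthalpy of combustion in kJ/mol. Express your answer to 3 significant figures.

ΔT = 20.64 − 18.10 = 2.54 °C
q_cal = C_cal × ΔT = 4.7 × 2.54 = 11.938 kJ
n = 0.757 / 180.16 = 0.004202 mol
q_rxn = −q_cal = -11.938 kJ
ΔH = -11.938 / 0.004202 = -2841 kJ/mol

ΔH = -2840 kJ/mol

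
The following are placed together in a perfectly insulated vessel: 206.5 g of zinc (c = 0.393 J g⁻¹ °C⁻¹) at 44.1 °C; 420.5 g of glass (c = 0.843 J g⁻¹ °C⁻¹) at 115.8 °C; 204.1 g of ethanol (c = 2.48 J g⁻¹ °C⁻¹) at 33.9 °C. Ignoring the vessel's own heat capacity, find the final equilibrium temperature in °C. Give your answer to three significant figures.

T_f = 65.6 °C

Σ mᵢcᵢ(T − Tᵢ) = 0  ⇒  T = Σ mᵢcᵢTᵢ / Σ mᵢcᵢ
Σ mᵢcᵢ = 206.5×0.393 + 420.5×0.843 + 204.1×2.48 = 941.8040
Σ mᵢcᵢTᵢ = 81.1545×44.1 + 354.4815×115.8 + 506.168×33.9 = 61787
T = 61787 / 941.8040 = 65.60 °C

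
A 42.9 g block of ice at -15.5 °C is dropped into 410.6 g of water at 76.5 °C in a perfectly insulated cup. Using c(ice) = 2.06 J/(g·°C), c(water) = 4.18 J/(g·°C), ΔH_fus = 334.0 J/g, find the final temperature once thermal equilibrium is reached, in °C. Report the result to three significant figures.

T_f = 61.0 °C

Heat to bring ice to 0 °C and melt it: q₁ = 42.9×2.06×15.5 + 42.9×334.0 = 15698 J
Heat the water can supply cooling to 0 °C: 410.6×4.18×76.5 = 131298 J > q₁, so all ice melts.
Energy balance: 410.6×4.18×(76.5 − T) = 15698 + 42.9×4.18×(T − 0)
1716.308(76.5 − T) = 15698 + 179.322 T
131298 − 15698 = 1895.630 T
T = 115600 / 1895.630 = 60.98 °C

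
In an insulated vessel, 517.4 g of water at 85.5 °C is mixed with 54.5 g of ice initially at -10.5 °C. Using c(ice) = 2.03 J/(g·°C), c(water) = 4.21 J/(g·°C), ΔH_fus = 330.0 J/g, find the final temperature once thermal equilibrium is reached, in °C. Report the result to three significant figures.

T_f = 69.4 °C

Heat to bring ice to 0 °C and melt it: q₁ = 54.5×2.03×10.5 + 54.5×330.0 = 19147 J
Heat the water can supply cooling to 0 °C: 517.4×4.21×85.5 = 186241 J > q₁, so all ice melts.
Energy balance: 517.4×4.21×(85.5 − T) = 19147 + 54.5×4.21×(T − 0)
2178.254(85.5 − T) = 19147 + 229.445 T
186241 − 19147 = 2407.699 T
T = 167094 / 2407.699 = 69.40 °C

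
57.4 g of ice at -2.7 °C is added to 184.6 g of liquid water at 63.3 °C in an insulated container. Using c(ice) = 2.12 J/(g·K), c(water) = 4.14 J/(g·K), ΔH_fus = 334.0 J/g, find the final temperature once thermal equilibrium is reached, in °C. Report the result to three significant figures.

T_f = 28.8 °C

Heat to bring ice to 0 °C and melt it: q₁ = 57.4×2.12×2.7 + 57.4×334.0 = 19500 J
Heat the water can supply cooling to 0 °C: 184.6×4.14×63.3 = 48376.6 J > q₁, so all ice melts.
Energy balance: 184.6×4.14×(63.3 − T) = 19500 + 57.4×4.14×(T − 0)
764.244(63.3 − T) = 19500 + 237.636 T
48376.6 − 19500 = 1001.880 T
T = 28876.6 / 1001.880 = 28.82 °C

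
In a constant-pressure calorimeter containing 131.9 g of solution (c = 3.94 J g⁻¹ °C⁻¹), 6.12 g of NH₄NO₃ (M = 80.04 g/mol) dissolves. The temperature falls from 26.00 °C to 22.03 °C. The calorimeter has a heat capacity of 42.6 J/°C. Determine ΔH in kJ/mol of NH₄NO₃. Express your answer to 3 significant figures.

|ΔT| = |22.03 − 26.00| = 3.97 °C
|q_surr| = (131.9 × 3.94 + 42.6) × 3.97 = 562.286 × 3.97 = 2232 J
n(NH₄NO₃) = 6.12 / 80.04 = 0.07646 mol
Temperature fell, so q_rxn = +|q_surr| = 2.232 kJ
ΔH = q_rxn / n = 29.19 kJ/mol

ΔH = 29.2 kJ/mol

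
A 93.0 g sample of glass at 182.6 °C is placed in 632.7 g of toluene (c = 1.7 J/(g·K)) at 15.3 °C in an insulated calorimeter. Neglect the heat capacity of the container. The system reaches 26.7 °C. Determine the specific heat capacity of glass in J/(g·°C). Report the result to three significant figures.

c = 0.846 J/(g·°C)

q_gained = (632.7 × 1.7) × (26.7 − 15.3) = 12260 J
q_lost = 93.0 × c × (182.6 − 26.7) = 14498.7 c
Set equal: c = 12260 / 14498.7 = 0.846 J/(g·°C)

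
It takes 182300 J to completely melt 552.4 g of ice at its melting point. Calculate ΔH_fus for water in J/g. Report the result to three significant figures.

ΔH_fus = 330 J/g

ΔH_fus = q / m = 182300 / 552.4 = 330 J/g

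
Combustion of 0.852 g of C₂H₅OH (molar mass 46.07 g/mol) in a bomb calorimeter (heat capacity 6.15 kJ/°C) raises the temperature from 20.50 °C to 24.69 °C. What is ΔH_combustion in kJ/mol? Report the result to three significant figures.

ΔH = -1390 kJ/mol

ΔT = 24.69 − 20.50 = 4.19 °C
q_cal = C_cal × ΔT = 6.15 × 4.19 = 25.7685 kJ
n = 0.852 / 46.07 = 0.01849 mol
q_rxn = −q_cal = -25.7685 kJ
ΔH = -25.7685 / 0.01849 = -1394 kJ/mol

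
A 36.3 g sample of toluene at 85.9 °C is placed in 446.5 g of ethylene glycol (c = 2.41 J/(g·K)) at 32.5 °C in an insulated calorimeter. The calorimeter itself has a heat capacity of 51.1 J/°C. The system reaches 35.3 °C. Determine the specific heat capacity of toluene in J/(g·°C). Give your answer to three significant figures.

c = 1.72 J/(g·°C)

q_gained = (446.5 × 2.41 + 51.1) × (35.3 − 32.5) = 3156 J
q_lost = 36.3 × c × (85.9 − 35.3) = 1836.78 c
Set equal: c = 3156 / 1836.78 = 1.72 J/(g·°C)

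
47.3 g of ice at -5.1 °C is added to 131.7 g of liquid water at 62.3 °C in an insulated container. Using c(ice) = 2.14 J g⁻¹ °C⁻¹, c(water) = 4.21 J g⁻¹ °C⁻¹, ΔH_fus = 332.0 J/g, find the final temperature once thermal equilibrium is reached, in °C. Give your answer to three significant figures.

Heat to bring ice to 0 °C and melt it: q₁ = 47.3×2.14×5.1 + 47.3×332.0 = 16220 J
Heat the water can supply cooling to 0 °C: 131.7×4.21×62.3 = 34542.7 J > q₁, so all ice melts.
Energy balance: 131.7×4.21×(62.3 − T) = 16220 + 47.3×4.21×(T − 0)
554.457(62.3 − T) = 16220 + 199.133 T
34542.7 − 16220 = 753.590 T
T = 18322.7 / 753.590 = 24.31 °C

T_f = 24.3 °C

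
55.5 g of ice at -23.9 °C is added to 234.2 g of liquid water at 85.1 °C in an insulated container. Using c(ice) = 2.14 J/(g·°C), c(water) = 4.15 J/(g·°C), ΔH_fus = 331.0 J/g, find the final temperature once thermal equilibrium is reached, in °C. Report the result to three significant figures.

T_f = 51.2 °C

Heat to bring ice to 0 °C and melt it: q₁ = 55.5×2.14×23.9 + 55.5×331.0 = 21209 J
Heat the water can supply cooling to 0 °C: 234.2×4.15×85.1 = 82711.2 J > q₁, so all ice melts.
Energy balance: 234.2×4.15×(85.1 − T) = 21209 + 55.5×4.15×(T − 0)
971.93(85.1 − T) = 21209 + 230.325 T
82711.2 − 21209 = 1202.255 T
T = 61502.2 / 1202.255 = 51.16 °C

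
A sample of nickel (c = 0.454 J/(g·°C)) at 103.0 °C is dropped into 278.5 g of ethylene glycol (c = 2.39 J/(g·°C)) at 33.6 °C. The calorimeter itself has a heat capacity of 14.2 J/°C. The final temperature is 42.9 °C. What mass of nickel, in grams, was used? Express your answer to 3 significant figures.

q_gained = (278.5 × 2.39 + 14.2) × (42.9 − 33.6) = 6322 J
q_lost = m × 0.454 × (103.0 − 42.9) = 27.2854 m
m = 6322 / 27.2854 = 232 g

m = 232 g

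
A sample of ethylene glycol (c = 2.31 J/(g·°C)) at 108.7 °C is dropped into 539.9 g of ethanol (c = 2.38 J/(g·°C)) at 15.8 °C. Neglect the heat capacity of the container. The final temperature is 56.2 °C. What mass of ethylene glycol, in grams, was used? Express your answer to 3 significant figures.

q_gained = (539.9 × 2.38) × (56.2 − 15.8) = 51910 J
q_lost = m × 2.31 × (108.7 − 56.2) = 121.275 m
m = 51910 / 121.275 = 428 g

m = 428 g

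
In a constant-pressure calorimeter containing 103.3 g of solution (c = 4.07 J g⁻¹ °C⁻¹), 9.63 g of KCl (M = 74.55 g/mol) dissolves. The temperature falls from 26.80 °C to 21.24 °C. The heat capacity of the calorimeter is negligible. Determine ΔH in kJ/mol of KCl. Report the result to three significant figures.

ΔH = 18.1 kJ/mol

|ΔT| = |21.24 − 26.80| = 5.56 °C
|q_surr| = (103.3 × 4.07) × 5.56 = 420.431 × 5.56 = 2338 J
n(KCl) = 9.63 / 74.55 = 0.1292 mol
Temperature fell, so q_rxn = +|q_surr| = 2.338 kJ
ΔH = q_rxn / n = 18.10 kJ/mol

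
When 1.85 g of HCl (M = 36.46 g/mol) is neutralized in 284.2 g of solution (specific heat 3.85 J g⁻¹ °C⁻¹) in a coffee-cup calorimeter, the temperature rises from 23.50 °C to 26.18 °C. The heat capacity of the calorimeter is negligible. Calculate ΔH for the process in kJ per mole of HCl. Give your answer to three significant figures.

ΔH = -57.8 kJ/mol

|ΔT| = |26.18 − 23.50| = 2.68 °C
|q_surr| = (284.2 × 3.85) × 2.68 = 1094.17 × 2.68 = 2932 J
n(HCl) = 1.85 / 36.46 = 0.05074 mol
Temperature rose, so q_rxn = −|q_surr| = -2.932 kJ
ΔH = q_rxn / n = -57.78 kJ/mol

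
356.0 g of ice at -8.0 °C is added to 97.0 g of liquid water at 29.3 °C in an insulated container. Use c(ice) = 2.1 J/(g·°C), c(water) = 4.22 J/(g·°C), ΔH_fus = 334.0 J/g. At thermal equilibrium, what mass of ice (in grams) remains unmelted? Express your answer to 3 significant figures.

m_ice remaining = 338 g

Heat to warm all ice to 0 °C: 356.0×2.1×8.0 = 5980.8 J
Heat released by water cooling to 0 °C: 97.0×4.22×29.3 = 11994 J
11994 J < 5980.8 + 356.0×334.0 = 124884.8 J, so not all ice melts; final T = 0 °C.
Heat left for melting: 11994 − 5980.8 = 6013.2 J
Mass melted = 6013.2 / 334.0 = 18.00 g
Ice remaining = 356.0 − 18.00 = 338.00 g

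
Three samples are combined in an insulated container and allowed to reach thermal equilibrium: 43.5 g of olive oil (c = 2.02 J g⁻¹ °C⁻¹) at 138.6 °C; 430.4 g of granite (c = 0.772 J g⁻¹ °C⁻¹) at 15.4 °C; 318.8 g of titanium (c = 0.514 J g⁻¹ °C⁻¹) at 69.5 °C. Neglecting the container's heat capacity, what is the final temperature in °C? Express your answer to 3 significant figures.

T_f = 49.1 °C

Σ mᵢcᵢ(T − Tᵢ) = 0  ⇒  T = Σ mᵢcᵢTᵢ / Σ mᵢcᵢ
Σ mᵢcᵢ = 43.5×2.02 + 430.4×0.772 + 318.8×0.514 = 584.0020
Σ mᵢcᵢTᵢ = 87.87×138.6 + 332.2688×15.4 + 163.8632×69.5 = 28684
T = 28684 / 584.0020 = 49.12 °C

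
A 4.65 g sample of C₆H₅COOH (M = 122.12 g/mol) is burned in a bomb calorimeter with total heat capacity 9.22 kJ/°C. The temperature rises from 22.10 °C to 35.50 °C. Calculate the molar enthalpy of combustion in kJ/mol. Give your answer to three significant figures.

ΔH = -3240 kJ/mol

ΔT = 35.50 − 22.10 = 13.40 °C
q_cal = C_cal × ΔT = 9.22 × 13.40 = 123.548 kJ
n = 4.65 / 122.12 = 0.03808 mol
q_rxn = −q_cal = -123.548 kJ
ΔH = -123.548 / 0.03808 = -3244 kJ/mol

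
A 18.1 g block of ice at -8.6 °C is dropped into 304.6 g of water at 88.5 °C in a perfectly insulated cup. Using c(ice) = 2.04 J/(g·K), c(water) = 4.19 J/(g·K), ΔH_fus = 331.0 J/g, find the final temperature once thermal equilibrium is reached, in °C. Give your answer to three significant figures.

T_f = 78.9 °C

Heat to bring ice to 0 °C and melt it: q₁ = 18.1×2.04×8.6 + 18.1×331.0 = 6308.6 J
Heat the water can supply cooling to 0 °C: 304.6×4.19×88.5 = 112950 J > q₁, so all ice melts.
Energy balance: 304.6×4.19×(88.5 − T) = 6308.6 + 18.1×4.19×(T − 0)
1276.274(88.5 − T) = 6308.6 + 75.839 T
112950 − 6308.6 = 1352.113 T
T = 106641.4 / 1352.113 = 78.87 °C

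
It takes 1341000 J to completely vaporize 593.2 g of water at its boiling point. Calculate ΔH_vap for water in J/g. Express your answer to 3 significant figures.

ΔH_vap = 2260 J/g

ΔH_vap = q / m = 1341000 / 593.2 = 2260 J/g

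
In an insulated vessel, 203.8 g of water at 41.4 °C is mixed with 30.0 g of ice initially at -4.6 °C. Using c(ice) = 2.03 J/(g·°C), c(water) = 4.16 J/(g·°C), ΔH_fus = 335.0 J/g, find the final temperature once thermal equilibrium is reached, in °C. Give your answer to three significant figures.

T_f = 25.5 °C

Heat to bring ice to 0 °C and melt it: q₁ = 30.0×2.03×4.6 + 30.0×335.0 = 10330 J
Heat the water can supply cooling to 0 °C: 203.8×4.16×41.4 = 35099.3 J > q₁, so all ice melts.
Energy balance: 203.8×4.16×(41.4 − T) = 10330 + 30.0×4.16×(T − 0)
847.808(41.4 − T) = 10330 + 124.8 T
35099.3 − 10330 = 972.608 T
T = 24769.3 / 972.608 = 25.47 °C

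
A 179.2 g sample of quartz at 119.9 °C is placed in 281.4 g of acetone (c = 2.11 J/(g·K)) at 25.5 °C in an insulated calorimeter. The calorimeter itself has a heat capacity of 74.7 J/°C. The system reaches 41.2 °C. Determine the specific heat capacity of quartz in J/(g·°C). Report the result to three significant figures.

c = 0.744 J/(g·°C)

q_gained = (281.4 × 2.11 + 74.7) × (41.2 − 25.5) = 10490 J
q_lost = 179.2 × c × (119.9 − 41.2) = 14103.04 c
Set equal: c = 10490 / 14103.04 = 0.744 J/(g·°C)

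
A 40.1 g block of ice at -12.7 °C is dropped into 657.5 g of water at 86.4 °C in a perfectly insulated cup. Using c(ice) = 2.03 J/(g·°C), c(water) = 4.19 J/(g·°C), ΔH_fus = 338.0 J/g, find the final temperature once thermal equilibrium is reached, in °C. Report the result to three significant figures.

Heat to bring ice to 0 °C and melt it: q₁ = 40.1×2.03×12.7 + 40.1×338.0 = 14588 J
Heat the water can supply cooling to 0 °C: 657.5×4.19×86.4 = 238026 J > q₁, so all ice melts.
Energy balance: 657.5×4.19×(86.4 − T) = 14588 + 40.1×4.19×(T − 0)
2754.925(86.4 − T) = 14588 + 168.019 T
238026 − 14588 = 2922.944 T
T = 223438 / 2922.944 = 76.44 °C

T_f = 76.4 °C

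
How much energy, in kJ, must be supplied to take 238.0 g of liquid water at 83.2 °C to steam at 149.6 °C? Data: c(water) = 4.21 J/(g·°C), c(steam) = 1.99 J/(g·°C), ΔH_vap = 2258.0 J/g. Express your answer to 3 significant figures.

q = 578 kJ

q1 (heat water 83.2→100.0 °C): 238.0 × 4.21 × 16.8 = 16833 J
q2 (vaporize at 100 °C): 238.0 × 2258.0 = 537404 J
q3 (heat steam 100.0→149.6 °C): 238.0 × 1.99 × 49.6 = 23492 J
Total: 16833 + 537404 + 23492 = 577729 J = 578 kJ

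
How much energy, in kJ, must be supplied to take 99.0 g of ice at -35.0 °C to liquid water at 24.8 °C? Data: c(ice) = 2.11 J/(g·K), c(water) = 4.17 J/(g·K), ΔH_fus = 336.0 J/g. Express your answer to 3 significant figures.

q = 50.8 kJ

q1 (heat ice -35.0→0.0 °C): 99.0 × 2.11 × 35.0 = 7311 J
q2 (melt at 0 °C): 99.0 × 336.0 = 33264 J
q3 (heat water 0.0→24.8 °C): 99.0 × 4.17 × 24.8 = 10238 J
Total: 7311 + 33264 + 10238 = 50813 J = 50.8 kJ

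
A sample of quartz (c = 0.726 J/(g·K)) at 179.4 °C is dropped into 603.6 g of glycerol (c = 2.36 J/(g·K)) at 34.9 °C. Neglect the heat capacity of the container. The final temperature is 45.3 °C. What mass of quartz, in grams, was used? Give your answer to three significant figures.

q_gained = (603.6 × 2.36) × (45.3 − 34.9) = 14810 J
q_lost = m × 0.726 × (179.4 − 45.3) = 97.3566 m
m = 14810 / 97.3566 = 152 g

m = 152 g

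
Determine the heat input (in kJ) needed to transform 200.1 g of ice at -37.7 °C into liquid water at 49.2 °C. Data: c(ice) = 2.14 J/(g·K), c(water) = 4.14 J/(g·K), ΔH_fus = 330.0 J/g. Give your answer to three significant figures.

q1 (heat ice -37.7→0.0 °C): 200.1 × 2.14 × 37.7 = 16144 J
q2 (melt at 0 °C): 200.1 × 330.0 = 66033 J
q3 (heat water 0.0→49.2 °C): 200.1 × 4.14 × 49.2 = 40758 J
Total: 16144 + 66033 + 40758 = 122935 J = 123 kJ

q = 123 kJ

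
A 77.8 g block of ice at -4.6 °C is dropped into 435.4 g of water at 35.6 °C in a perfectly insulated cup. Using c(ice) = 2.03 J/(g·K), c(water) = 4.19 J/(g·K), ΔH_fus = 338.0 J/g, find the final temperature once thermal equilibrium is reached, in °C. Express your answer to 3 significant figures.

T_f = 17.6 °C

Heat to bring ice to 0 °C and melt it: q₁ = 77.8×2.03×4.6 + 77.8×338.0 = 27023 J
Heat the water can supply cooling to 0 °C: 435.4×4.19×35.6 = 64946.0 J > q₁, so all ice melts.
Energy balance: 435.4×4.19×(35.6 − T) = 27023 + 77.8×4.19×(T − 0)
1824.326(35.6 − T) = 27023 + 325.982 T
64946.0 − 27023 = 2150.308 T
T = 37923.0 / 2150.308 = 17.64 °C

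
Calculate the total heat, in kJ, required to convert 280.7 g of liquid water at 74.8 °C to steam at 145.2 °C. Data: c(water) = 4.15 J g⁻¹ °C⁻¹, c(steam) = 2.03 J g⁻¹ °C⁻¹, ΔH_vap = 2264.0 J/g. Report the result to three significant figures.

q1 (heat water 74.8→100.0 °C): 280.7 × 4.15 × 25.2 = 29356 J
q2 (vaporize at 100 °C): 280.7 × 2264.0 = 635505 J
q3 (heat steam 100.0→145.2 °C): 280.7 × 2.03 × 45.2 = 25756 J
Total: 29356 + 635505 + 25756 = 690617 J = 691 kJ

q = 691 kJ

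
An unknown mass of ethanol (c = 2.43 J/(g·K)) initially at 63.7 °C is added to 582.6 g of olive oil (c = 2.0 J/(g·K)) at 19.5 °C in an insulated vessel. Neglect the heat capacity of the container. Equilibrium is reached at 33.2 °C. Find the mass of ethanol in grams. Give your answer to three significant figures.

m = 215 g

q_gained = (582.6 × 2.0) × (33.2 − 19.5) = 15960 J
q_lost = m × 2.43 × (63.7 − 33.2) = 74.115 m
m = 15960 / 74.115 = 215 g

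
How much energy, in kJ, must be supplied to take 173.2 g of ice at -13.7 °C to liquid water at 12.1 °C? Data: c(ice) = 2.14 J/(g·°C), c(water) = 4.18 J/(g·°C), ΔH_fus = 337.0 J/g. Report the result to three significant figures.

q = 72.2 kJ

q1 (heat ice -13.7→0.0 °C): 173.2 × 2.14 × 13.7 = 5078 J
q2 (melt at 0 °C): 173.2 × 337.0 = 58368 J
q3 (heat water 0.0→12.1 °C): 173.2 × 4.18 × 12.1 = 8760 J
Total: 5078 + 58368 + 8760 = 72206 J = 72.2 kJ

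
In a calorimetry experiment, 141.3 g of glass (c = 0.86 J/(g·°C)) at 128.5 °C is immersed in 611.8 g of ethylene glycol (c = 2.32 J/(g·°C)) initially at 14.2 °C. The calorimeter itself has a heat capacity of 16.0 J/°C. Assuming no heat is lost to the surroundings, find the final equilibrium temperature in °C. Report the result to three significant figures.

T_f = 23.1 °C

Heat lost by glass = heat gained by ethylene glycol + calorimeter.
(141.3)(0.86)(128.5 − T) = [(611.8)(2.32) + 16.0](T − 14.2)
121.518 (128.5 − T) = 1435.376 (T − 14.2)
15615 − 121.518 T = 1435.376 T − 20382
35997 = 1556.894 T
T = 23.12 °C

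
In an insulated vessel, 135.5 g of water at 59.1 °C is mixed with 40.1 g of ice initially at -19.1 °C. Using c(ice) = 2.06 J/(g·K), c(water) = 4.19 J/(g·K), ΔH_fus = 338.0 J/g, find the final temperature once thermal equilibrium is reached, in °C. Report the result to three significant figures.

T_f = 25.0 °C

Heat to bring ice to 0 °C and melt it: q₁ = 40.1×2.06×19.1 + 40.1×338.0 = 15132 J
Heat the water can supply cooling to 0 °C: 135.5×4.19×59.1 = 33553.7 J > q₁, so all ice melts.
Energy balance: 135.5×4.19×(59.1 − T) = 15132 + 40.1×4.19×(T − 0)
567.745(59.1 − T) = 15132 + 168.019 T
33553.7 − 15132 = 735.764 T
T = 18421.7 / 735.764 = 25.04 °C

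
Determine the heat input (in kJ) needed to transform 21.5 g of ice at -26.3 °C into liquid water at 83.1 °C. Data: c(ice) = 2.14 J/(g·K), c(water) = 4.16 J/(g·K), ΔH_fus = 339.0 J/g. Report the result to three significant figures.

q = 15.9 kJ

q1 (heat ice -26.3→0.0 °C): 21.5 × 2.14 × 26.3 = 1210 J
q2 (melt at 0 °C): 21.5 × 339.0 = 7289 J
q3 (heat water 0.0→83.1 °C): 21.5 × 4.16 × 83.1 = 7432 J
Total: 1210 + 7289 + 7432 = 15931 J = 15.9 kJ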